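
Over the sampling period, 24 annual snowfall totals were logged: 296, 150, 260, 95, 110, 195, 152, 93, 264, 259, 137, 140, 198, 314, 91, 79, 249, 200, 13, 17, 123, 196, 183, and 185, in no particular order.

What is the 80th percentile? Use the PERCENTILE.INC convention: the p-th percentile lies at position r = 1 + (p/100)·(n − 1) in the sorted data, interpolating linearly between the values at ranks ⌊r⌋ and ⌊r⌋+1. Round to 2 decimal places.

253.00

Sorted: 13, 17, 79, 91, 93, 95, 110, 123, 137, 140, 150, 152, 183, 185, 195, 196, 198, 200, 249, 259, 260, 264, 296, 314.
n = 24.
r = 1 + (80/100)·(24 − 1) = 1 + 18.4 = 19.4.
Rank 19 is 249 and rank 20 is 259.
Interpolate: 249 + 0.4·(259 − 249) = 249 + 0.4·10 = 253.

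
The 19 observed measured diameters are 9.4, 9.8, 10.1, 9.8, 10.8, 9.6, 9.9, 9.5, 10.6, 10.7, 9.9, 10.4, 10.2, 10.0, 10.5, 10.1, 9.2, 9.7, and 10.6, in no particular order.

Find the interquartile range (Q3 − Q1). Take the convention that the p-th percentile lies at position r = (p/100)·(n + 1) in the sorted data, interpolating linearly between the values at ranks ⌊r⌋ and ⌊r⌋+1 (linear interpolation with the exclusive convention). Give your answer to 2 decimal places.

Sorted: 9.2, 9.4, 9.5, 9.6, 9.7, 9.8, 9.8, 9.9, 9.9, 10.0, 10.1, 10.1, 10.2, 10.4, 10.5, 10.6, 10.6, 10.7, 10.8.
n = 19.
P25: r = 5 (integer) → 9.7.
P75: r = 15 (integer) → 10.5.
Difference: 10.5 − 9.7 = 0.8.

0.80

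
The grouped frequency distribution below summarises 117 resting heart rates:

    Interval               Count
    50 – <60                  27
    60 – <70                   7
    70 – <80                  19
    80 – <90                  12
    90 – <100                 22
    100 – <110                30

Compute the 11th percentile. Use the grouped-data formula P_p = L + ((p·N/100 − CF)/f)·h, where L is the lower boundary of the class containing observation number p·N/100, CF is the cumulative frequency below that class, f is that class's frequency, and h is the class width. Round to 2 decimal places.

N = 117; target position k = 11/100 · 117 = 12.87.
Cumulative frequencies: 27, 34, 53, 65, 87, 117.
Observation 12.87 falls in the class 50 – <60.
L = 50, CF = 0, f = 27, h = 10.
P11 = 50 + ((12.87 − 0)/27)·10 = 50 + 4.76667 = 54.7667.

54.77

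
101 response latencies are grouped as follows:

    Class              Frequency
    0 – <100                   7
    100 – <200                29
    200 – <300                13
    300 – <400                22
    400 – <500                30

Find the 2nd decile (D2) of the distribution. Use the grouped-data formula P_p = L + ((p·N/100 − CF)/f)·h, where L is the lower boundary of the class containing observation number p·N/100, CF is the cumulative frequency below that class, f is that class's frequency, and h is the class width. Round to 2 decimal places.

N = 101; target position k = 20/100 · 101 = 20.2.
Cumulative frequencies: 7, 36, 49, 71, 101.
Observation 20.2 falls in the class 100 – <200.
L = 100, CF = 7, f = 29, h = 100.
P20 = 100 + ((20.2 − 7)/29)·100 = 100 + 45.5172 = 145.517.

145.52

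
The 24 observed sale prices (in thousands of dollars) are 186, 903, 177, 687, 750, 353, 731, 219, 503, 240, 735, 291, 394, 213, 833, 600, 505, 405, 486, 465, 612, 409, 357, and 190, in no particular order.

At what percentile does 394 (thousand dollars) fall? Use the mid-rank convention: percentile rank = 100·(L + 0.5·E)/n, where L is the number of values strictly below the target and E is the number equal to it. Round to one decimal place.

Sorted: 177, 186, 190, 213, 219, 240, 291, 353, 357, 394, 405, 409, 465, 486, 503, 505, 600, 612, 687, 731, 735, 750, 833, 903.
Count below 394: L = 9; count equal: E = 1; n = 24.
Percentile rank = 100·(9 + 0.5·1)/24 = 100·9.5/24 = 39.58.

39.6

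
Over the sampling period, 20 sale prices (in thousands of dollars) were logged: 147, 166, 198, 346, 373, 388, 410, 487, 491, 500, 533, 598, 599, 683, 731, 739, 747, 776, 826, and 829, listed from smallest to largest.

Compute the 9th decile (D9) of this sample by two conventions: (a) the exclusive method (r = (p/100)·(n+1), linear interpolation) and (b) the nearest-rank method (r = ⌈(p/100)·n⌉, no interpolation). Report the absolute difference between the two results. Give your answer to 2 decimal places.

45.00

n = 20.
(a) r = 18.9; between ranks 18 (776) and 19 (826): 821.
(b) the nearest-rank method: rank 18 → 776.
|821 − 776| = 45.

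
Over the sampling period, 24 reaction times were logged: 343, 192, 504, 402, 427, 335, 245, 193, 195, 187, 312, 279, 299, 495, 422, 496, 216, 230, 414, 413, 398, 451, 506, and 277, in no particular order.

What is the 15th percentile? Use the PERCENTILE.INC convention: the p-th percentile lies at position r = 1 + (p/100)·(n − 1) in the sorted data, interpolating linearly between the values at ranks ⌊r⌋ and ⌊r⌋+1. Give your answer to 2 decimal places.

204.45

Sorted: 187, 192, 193, 195, 216, 230, 245, 277, 279, 299, 312, 335, 343, 398, 402, 413, 414, 422, 427, 451, 495, 496, 504, 506.
n = 24.
r = 1 + (15/100)·(24 − 1) = 1 + 3.45 = 4.45.
Rank 4 is 195 and rank 5 is 216.
Interpolate: 195 + 0.45·(216 − 195) = 195 + 0.45·21 = 204.45.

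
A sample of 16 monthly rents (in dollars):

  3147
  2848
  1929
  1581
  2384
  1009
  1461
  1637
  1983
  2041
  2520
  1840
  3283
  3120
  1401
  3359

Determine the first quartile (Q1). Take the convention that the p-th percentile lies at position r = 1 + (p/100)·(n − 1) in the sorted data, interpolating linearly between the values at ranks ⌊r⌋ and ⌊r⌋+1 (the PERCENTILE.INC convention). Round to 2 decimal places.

1623.00

Sorted: 1009, 1401, 1461, 1581, 1637, 1840, 1929, 1983, 2041, 2384, 2520, 2848, 3120, 3147, 3283, 3359.
n = 16.
r = 1 + (25/100)·(16 − 1) = 1 + 3.75 = 4.75.
Rank 4 is 1581 and rank 5 is 1637.
Interpolate: 1581 + 0.75·(1637 − 1581) = 1581 + 0.75·56 = 1623.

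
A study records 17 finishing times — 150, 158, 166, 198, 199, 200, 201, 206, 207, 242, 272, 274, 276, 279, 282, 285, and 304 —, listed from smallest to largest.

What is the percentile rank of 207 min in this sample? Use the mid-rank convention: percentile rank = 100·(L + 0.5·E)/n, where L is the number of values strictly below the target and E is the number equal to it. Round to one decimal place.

50.0

Count below 207: L = 8; count equal: E = 1; n = 17.
Percentile rank = 100·(8 + 0.5·1)/17 = 100·8.5/17 = 50.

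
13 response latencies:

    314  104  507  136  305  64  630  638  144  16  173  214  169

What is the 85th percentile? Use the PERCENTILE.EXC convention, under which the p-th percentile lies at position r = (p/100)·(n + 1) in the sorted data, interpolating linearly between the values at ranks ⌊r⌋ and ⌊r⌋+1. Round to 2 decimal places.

Sorted: 16, 64, 104, 136, 144, 169, 173, 214, 305, 314, 507, 630, 638.
n = 13.
r = (85/100)·(13 + 1) = 11.9.
Rank 11 is 507 and rank 12 is 630.
Interpolate: 507 + 0.9·(630 − 507) = 507 + 0.9·123 = 617.7.

617.70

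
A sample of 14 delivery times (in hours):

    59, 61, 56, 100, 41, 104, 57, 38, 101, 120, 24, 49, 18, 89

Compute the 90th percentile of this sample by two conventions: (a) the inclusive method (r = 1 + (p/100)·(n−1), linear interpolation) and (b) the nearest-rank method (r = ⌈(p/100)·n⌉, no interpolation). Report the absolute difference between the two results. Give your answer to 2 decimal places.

0.90

Sorted: 18, 24, 38, 41, 49, 56, 57, 59, 61, 89, 100, 101, 104, 120.
n = 14.
(a) r = 12.7; between ranks 12 (101) and 13 (104): 103.1.
(b) the nearest-rank method: rank 13 → 104.
|103.1 − 104| = 0.9.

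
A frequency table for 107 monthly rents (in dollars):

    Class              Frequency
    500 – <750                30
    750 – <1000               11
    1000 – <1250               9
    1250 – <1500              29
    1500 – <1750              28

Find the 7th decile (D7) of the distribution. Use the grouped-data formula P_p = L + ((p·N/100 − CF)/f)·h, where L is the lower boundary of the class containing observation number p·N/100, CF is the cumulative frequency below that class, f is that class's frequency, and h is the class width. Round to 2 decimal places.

N = 107; target position k = 70/100 · 107 = 74.9.
Cumulative frequencies: 30, 41, 50, 79, 107.
Observation 74.9 falls in the class 1250 – <1500.
L = 1250, CF = 50, f = 29, h = 250.
P70 = 1250 + ((74.9 − 50)/29)·250 = 1250 + 214.655 = 1464.66.

1464.66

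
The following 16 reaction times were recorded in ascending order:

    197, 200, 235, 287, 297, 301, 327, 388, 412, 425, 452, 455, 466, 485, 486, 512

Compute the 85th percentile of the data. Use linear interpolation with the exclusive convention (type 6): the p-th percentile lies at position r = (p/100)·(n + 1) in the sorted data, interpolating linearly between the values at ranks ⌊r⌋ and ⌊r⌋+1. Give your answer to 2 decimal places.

n = 16.
r = (85/100)·(16 + 1) = 14.45.
Rank 14 is 485 and rank 15 is 486.
Interpolate: 485 + 0.45·(486 − 485) = 485 + 0.45·1 = 485.45.

485.45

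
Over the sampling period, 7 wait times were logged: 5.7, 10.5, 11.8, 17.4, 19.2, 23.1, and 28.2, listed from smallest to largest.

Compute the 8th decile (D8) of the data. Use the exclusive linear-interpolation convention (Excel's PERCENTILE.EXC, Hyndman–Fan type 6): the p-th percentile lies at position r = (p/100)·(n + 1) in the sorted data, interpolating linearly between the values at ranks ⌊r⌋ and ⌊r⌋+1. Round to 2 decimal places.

25.14

n = 7.
r = (80/100)·(7 + 1) = 6.4.
Rank 6 is 23.1 and rank 7 is 28.2.
Interpolate: 23.1 + 0.4·(28.2 − 23.1) = 23.1 + 0.4·5.1 = 25.14.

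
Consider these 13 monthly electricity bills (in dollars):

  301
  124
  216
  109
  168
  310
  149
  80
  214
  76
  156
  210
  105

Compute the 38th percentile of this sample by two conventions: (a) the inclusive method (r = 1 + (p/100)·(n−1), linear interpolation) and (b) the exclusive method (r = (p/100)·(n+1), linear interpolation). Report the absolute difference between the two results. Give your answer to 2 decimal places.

Sorted: 76, 80, 105, 109, 124, 149, 156, 168, 210, 214, 216, 301, 310.
n = 13.
(a) r = 5.56; between ranks 5 (124) and 6 (149): 138.
(b) r = 5.32; between ranks 5 (124) and 6 (149): 132.
|138 − 132| = 6.

6.00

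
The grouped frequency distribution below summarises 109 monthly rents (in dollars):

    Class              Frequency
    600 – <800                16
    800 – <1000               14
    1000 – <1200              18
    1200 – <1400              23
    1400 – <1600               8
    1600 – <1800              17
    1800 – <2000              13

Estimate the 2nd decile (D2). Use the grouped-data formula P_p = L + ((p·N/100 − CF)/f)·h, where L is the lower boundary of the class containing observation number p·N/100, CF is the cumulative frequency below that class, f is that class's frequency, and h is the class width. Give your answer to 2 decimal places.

882.86

N = 109; target position k = 20/100 · 109 = 21.8.
Cumulative frequencies: 16, 30, 48, 71, 79, 96, 109.
Observation 21.8 falls in the class 800 – <1000.
L = 800, CF = 16, f = 14, h = 200.
P20 = 800 + ((21.8 − 16)/14)·200 = 800 + 82.8571 = 882.857.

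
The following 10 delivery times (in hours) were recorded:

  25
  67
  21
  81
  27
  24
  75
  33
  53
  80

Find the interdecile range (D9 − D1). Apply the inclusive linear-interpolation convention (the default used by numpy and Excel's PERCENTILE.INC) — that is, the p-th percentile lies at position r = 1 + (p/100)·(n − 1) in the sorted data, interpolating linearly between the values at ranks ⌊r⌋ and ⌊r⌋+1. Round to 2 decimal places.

Sorted: 21, 24, 25, 27, 33, 53, 67, 75, 80, 81.
n = 10.
P10: r = 1.9; ranks 1–2 are 21, 24; interpolating gives 23.7.
P90: r = 9.1; ranks 9–10 are 80, 81; interpolating gives 80.1.
Difference: 80.1 − 23.7 = 56.4.

56.40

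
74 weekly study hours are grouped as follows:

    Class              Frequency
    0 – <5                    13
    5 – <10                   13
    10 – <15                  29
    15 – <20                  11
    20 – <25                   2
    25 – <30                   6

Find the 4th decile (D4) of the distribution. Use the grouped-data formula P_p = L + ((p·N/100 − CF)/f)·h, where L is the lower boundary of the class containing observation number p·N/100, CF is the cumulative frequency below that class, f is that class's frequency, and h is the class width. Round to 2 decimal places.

N = 74; target position k = 40/100 · 74 = 29.6.
Cumulative frequencies: 13, 26, 55, 66, 68, 74.
Observation 29.6 falls in the class 10 – <15.
L = 10, CF = 26, f = 29, h = 5.
P40 = 10 + ((29.6 − 26)/29)·5 = 10 + 0.62069 = 10.6207.

10.62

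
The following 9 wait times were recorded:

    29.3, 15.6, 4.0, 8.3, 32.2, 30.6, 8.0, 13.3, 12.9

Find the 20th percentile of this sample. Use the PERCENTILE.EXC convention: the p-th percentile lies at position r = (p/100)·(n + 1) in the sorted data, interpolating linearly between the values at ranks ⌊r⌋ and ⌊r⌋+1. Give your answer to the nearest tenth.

8.0

Sorted: 4.0, 8.0, 8.3, 12.9, 13.3, 15.6, 29.3, 30.6, 32.2.
n = 9.
r = (20/100)·(9 + 1) = 2.
r is an integer, so P20 is the value at rank 2: 8.0.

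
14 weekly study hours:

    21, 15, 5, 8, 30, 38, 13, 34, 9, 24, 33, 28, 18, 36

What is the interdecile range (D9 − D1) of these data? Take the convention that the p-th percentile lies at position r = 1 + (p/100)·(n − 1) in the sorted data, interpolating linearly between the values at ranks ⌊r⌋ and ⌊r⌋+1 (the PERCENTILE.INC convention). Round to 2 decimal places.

Sorted: 5, 8, 9, 13, 15, 18, 21, 24, 28, 30, 33, 34, 36, 38.
n = 14.
P10: r = 2.3; ranks 2–3 are 8, 9; interpolating gives 8.3.
P90: r = 12.7; ranks 12–13 are 34, 36; interpolating gives 35.4.
Difference: 35.4 − 8.3 = 27.1.

27.10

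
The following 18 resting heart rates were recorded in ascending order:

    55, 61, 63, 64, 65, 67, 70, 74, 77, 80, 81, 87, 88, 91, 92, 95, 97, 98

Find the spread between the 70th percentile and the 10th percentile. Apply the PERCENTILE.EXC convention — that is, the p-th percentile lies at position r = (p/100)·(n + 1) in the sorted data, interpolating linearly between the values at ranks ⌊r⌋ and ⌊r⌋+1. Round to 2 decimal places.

n = 18.
P10: r = 1.9; ranks 1–2 are 55, 61; interpolating gives 60.4.
P70: r = 13.3; ranks 13–14 are 88, 91; interpolating gives 88.9.
Difference: 88.9 − 60.4 = 28.5.

28.50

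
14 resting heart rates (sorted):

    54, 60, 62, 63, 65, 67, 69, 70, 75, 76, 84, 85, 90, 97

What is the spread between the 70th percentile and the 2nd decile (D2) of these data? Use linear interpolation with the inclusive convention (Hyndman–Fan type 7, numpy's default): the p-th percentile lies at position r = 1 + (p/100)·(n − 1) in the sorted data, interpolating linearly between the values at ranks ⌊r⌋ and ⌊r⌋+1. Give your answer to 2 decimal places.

n = 14.
P20: r = 3.6; ranks 3–4 are 62, 63; interpolating gives 62.6.
P70: r = 10.1; ranks 10–11 are 76, 84; interpolating gives 76.8.
Difference: 76.8 − 62.6 = 14.2.

14.20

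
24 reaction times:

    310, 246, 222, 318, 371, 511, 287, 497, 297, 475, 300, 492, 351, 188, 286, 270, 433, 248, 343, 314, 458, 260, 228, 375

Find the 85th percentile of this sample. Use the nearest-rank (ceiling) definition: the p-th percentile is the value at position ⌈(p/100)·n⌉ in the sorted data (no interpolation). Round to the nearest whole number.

Sorted: 188, 222, 228, 246, 248, 260, 270, 286, 287, 297, 300, 310, 314, 318, 343, 351, 371, 375, 433, 458, 475, 492, 497, 511.
n = 24.
Position = ⌈85/100 · 24⌉ = ⌈20.4⌉ = 21.
The value at rank 21 is 475.

475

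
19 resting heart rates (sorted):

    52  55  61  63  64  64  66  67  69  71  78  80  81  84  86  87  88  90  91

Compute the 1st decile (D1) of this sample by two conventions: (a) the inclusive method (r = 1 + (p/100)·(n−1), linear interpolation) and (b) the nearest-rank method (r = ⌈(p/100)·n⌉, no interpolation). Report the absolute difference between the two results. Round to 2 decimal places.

n = 19.
(a) r = 2.8; between ranks 2 (55) and 3 (61): 59.8.
(b) the nearest-rank method: rank 2 → 55.
|59.8 − 55| = 4.8.

4.80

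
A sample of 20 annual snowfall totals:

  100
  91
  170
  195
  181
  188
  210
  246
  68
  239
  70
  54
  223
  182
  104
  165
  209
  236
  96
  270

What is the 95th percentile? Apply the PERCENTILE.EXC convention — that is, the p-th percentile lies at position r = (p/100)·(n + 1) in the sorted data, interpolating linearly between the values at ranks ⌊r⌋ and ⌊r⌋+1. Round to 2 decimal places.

268.80

Sorted: 54, 68, 70, 91, 96, 100, 104, 165, 170, 181, 182, 188, 195, 209, 210, 223, 236, 239, 246, 270.
n = 20.
r = (95/100)·(20 + 1) = 19.95.
Rank 19 is 246 and rank 20 is 270.
Interpolate: 246 + 0.95·(270 − 246) = 246 + 0.95·24 = 268.8.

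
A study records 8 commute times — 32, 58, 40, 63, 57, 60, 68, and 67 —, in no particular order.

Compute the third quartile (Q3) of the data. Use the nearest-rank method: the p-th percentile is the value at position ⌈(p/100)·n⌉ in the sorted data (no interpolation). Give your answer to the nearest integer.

63

Sorted: 32, 40, 57, 58, 60, 63, 67, 68.
n = 8.
Position = ⌈75/100 · 8⌉ = ⌈6⌉ = 6.
The value at rank 6 is 63.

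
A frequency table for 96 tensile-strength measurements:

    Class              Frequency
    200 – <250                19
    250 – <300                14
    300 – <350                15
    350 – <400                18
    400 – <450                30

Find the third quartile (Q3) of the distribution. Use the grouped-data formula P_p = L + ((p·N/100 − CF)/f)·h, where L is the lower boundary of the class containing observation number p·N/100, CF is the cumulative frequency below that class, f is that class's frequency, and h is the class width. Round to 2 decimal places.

N = 96; target position k = 75/100 · 96 = 72.
Cumulative frequencies: 19, 33, 48, 66, 96.
Observation 72 falls in the class 400 – <450.
L = 400, CF = 66, f = 30, h = 50.
P75 = 400 + ((72 − 66)/30)·50 = 400 + 10 = 410.

410.00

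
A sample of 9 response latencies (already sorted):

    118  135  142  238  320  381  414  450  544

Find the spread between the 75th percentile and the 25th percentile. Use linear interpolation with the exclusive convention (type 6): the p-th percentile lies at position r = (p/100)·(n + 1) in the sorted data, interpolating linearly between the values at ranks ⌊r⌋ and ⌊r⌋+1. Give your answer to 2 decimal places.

293.50

n = 9.
P25: r = 2.5; ranks 2–3 are 135, 142; interpolating gives 138.5.
P75: r = 7.5; ranks 7–8 are 414, 450; interpolating gives 432.
Difference: 432 − 138.5 = 293.5.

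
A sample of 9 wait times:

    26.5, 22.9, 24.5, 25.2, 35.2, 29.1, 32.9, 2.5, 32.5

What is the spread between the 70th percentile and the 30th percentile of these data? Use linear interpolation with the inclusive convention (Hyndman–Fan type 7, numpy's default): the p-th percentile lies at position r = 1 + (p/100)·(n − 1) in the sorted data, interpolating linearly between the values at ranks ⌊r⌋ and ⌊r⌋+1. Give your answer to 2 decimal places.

Sorted: 2.5, 22.9, 24.5, 25.2, 26.5, 29.1, 32.5, 32.9, 35.2.
n = 9.
P30: r = 3.4; ranks 3–4 are 24.5, 25.2; interpolating gives 24.78.
P70: r = 6.6; ranks 6–7 are 29.1, 32.5; interpolating gives 31.14.
Difference: 31.14 − 24.78 = 6.36.

6.36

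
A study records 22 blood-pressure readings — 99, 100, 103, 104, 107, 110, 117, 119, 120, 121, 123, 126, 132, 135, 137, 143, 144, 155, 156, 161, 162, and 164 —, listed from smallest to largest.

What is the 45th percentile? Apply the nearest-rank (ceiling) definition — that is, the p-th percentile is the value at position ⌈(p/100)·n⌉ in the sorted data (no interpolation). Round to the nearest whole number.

n = 22.
Position = ⌈45/100 · 22⌉ = ⌈9.9⌉ = 10.
The value at rank 10 is 121.

121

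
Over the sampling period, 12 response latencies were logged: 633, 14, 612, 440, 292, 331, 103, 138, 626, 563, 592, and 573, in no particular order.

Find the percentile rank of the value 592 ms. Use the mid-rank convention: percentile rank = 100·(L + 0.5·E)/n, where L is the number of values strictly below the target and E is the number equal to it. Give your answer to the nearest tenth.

70.8

Sorted: 14, 103, 138, 292, 331, 440, 563, 573, 592, 612, 626, 633.
Count below 592: L = 8; count equal: E = 1; n = 12.
Percentile rank = 100·(8 + 0.5·1)/12 = 100·8.5/12 = 70.83.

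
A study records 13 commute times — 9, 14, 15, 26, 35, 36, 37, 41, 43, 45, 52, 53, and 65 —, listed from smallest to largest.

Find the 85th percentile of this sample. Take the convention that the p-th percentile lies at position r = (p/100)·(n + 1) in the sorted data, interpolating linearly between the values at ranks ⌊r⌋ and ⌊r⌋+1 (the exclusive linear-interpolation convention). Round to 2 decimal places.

52.90

n = 13.
r = (85/100)·(13 + 1) = 11.9.
Rank 11 is 52 and rank 12 is 53.
Interpolate: 52 + 0.9·(53 − 52) = 52 + 0.9·1 = 52.9.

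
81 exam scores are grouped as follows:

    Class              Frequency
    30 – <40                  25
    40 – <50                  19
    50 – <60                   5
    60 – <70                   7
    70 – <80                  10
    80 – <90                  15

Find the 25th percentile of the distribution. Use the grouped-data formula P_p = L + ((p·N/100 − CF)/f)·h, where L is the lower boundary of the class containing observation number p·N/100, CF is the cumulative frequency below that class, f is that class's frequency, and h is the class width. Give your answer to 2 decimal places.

N = 81; target position k = 25/100 · 81 = 20.25.
Cumulative frequencies: 25, 44, 49, 56, 66, 81.
Observation 20.25 falls in the class 30 – <40.
L = 30, CF = 0, f = 25, h = 10.
P25 = 30 + ((20.25 − 0)/25)·10 = 30 + 8.1 = 38.1.

38.10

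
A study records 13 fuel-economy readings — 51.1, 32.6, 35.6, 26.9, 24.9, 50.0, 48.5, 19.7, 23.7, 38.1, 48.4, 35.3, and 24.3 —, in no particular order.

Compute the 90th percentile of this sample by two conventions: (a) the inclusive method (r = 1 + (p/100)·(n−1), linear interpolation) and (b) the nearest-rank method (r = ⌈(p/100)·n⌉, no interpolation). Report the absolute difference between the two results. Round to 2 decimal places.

Sorted: 19.7, 23.7, 24.3, 24.9, 26.9, 32.6, 35.3, 35.6, 38.1, 48.4, 48.5, 50.0, 51.1.
n = 13.
(a) r = 11.8; between ranks 11 (48.5) and 12 (50.0): 49.7.
(b) the nearest-rank method: rank 12 → 50.
|49.7 − 50| = 0.3.

0.30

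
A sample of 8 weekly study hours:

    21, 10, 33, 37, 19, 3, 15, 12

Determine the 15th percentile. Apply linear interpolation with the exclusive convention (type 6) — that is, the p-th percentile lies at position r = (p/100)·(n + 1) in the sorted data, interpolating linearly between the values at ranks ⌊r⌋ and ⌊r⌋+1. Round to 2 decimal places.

5.45

Sorted: 3, 10, 12, 15, 19, 21, 33, 37.
n = 8.
r = (15/100)·(8 + 1) = 1.35.
Rank 1 is 3 and rank 2 is 10.
Interpolate: 3 + 0.35·(10 − 3) = 3 + 0.35·7 = 5.45.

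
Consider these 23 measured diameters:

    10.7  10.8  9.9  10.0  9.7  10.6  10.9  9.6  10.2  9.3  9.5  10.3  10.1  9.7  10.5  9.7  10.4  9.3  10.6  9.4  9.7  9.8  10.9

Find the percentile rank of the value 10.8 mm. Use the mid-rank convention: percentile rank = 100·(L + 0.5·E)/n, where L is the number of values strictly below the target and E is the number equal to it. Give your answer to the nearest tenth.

89.1

Sorted: 9.3, 9.3, 9.4, 9.5, 9.6, 9.7, 9.7, 9.7, 9.7, 9.8, 9.9, 10.0, 10.1, 10.2, 10.3, 10.4, 10.5, 10.6, 10.6, 10.7, 10.8, 10.9, 10.9.
Count below 10.8: L = 20; count equal: E = 1; n = 23.
Percentile rank = 100·(20 + 0.5·1)/23 = 100·20.5/23 = 89.13.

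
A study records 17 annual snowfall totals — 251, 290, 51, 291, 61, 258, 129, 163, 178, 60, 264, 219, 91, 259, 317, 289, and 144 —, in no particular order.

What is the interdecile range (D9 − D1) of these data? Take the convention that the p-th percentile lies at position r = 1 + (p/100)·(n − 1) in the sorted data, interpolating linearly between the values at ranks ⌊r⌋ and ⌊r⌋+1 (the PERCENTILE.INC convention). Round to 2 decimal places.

Sorted: 51, 60, 61, 91, 129, 144, 163, 178, 219, 251, 258, 259, 264, 289, 290, 291, 317.
n = 17.
P10: r = 2.6; ranks 2–3 are 60, 61; interpolating gives 60.6.
P90: r = 15.4; ranks 15–16 are 290, 291; interpolating gives 290.4.
Difference: 290.4 − 60.6 = 229.8.

229.80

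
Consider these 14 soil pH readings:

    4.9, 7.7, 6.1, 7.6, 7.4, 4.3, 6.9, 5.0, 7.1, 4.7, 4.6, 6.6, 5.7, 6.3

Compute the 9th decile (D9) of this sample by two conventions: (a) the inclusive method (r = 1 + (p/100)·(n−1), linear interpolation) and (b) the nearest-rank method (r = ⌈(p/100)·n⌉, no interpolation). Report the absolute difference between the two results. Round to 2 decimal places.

0.06

Sorted: 4.3, 4.6, 4.7, 4.9, 5.0, 5.7, 6.1, 6.3, 6.6, 6.9, 7.1, 7.4, 7.6, 7.7.
n = 14.
(a) r = 12.7; between ranks 12 (7.4) and 13 (7.6): 7.54.
(b) the nearest-rank method: rank 13 → 7.6.
|7.54 − 7.6| = 0.06.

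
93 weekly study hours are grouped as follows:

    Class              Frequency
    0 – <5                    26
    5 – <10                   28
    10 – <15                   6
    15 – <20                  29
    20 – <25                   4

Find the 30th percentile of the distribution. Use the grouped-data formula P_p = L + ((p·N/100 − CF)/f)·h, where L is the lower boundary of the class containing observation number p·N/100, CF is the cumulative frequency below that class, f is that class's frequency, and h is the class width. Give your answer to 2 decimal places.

N = 93; target position k = 30/100 · 93 = 27.9.
Cumulative frequencies: 26, 54, 60, 89, 93.
Observation 27.9 falls in the class 5 – <10.
L = 5, CF = 26, f = 28, h = 5.
P30 = 5 + ((27.9 − 26)/28)·5 = 5 + 0.339286 = 5.33929.

5.34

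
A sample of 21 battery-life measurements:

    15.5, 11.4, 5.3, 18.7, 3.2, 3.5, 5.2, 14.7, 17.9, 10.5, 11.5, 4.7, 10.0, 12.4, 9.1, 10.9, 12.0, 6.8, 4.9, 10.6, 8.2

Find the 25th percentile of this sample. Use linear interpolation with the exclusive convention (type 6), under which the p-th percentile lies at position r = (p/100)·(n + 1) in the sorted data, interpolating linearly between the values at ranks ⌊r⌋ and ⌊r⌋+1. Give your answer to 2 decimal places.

5.25

Sorted: 3.2, 3.5, 4.7, 4.9, 5.2, 5.3, 6.8, 8.2, 9.1, 10.0, 10.5, 10.6, 10.9, 11.4, 11.5, 12.0, 12.4, 14.7, 15.5, 17.9, 18.7.
n = 21.
r = (25/100)·(21 + 1) = 5.5.
Rank 5 is 5.2 and rank 6 is 5.3.
Interpolate: 5.2 + 0.5·(5.3 − 5.2) = 5.2 + 0.5·0.1 = 5.25.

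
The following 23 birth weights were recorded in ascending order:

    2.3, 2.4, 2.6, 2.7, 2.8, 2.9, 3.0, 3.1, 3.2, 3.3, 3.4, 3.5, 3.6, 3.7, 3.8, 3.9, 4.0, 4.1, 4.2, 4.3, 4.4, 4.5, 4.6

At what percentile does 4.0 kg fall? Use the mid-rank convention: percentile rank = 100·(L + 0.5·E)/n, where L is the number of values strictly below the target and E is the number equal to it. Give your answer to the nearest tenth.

71.7

Count below 4.0: L = 16; count equal: E = 1; n = 23.
Percentile rank = 100·(16 + 0.5·1)/23 = 100·16.5/23 = 71.74.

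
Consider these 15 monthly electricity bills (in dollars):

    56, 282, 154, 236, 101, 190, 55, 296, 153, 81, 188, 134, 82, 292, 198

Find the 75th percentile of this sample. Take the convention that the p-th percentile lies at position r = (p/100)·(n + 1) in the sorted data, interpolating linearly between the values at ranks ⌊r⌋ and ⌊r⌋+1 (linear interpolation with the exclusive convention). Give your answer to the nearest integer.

236

Sorted: 55, 56, 81, 82, 101, 134, 153, 154, 188, 190, 198, 236, 282, 292, 296.
n = 15.
r = (75/100)·(15 + 1) = 12.
r is an integer, so P75 is the value at rank 12: 236.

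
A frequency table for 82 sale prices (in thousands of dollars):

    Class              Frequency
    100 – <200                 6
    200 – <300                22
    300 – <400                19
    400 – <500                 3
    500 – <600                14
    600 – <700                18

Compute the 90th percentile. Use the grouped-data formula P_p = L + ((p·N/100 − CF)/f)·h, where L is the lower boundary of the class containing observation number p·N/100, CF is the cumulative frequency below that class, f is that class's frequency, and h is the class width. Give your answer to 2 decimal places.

654.44

N = 82; target position k = 90/100 · 82 = 73.8.
Cumulative frequencies: 6, 28, 47, 50, 64, 82.
Observation 73.8 falls in the class 600 – <700.
L = 600, CF = 64, f = 18, h = 100.
P90 = 600 + ((73.8 − 64)/18)·100 = 600 + 54.4444 = 654.444.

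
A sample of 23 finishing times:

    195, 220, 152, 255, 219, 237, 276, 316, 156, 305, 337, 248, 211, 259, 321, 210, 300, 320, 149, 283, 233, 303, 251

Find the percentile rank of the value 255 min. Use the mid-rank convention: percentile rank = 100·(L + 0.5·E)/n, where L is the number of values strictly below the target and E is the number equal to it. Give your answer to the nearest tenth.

Sorted: 149, 152, 156, 195, 210, 211, 219, 220, 233, 237, 248, 251, 255, 259, 276, 283, 300, 303, 305, 316, 320, 321, 337.
Count below 255: L = 12; count equal: E = 1; n = 23.
Percentile rank = 100·(12 + 0.5·1)/23 = 100·12.5/23 = 54.35.

54.3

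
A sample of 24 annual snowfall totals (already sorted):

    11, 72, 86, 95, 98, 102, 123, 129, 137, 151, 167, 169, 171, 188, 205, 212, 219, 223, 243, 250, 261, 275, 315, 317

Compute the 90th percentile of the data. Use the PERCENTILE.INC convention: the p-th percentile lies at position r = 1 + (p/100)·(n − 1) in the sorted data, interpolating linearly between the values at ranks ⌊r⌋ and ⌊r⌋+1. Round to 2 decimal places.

270.80

n = 24.
r = 1 + (90/100)·(24 − 1) = 1 + 20.7 = 21.7.
Rank 21 is 261 and rank 22 is 275.
Interpolate: 261 + 0.7·(275 − 261) = 261 + 0.7·14 = 270.8.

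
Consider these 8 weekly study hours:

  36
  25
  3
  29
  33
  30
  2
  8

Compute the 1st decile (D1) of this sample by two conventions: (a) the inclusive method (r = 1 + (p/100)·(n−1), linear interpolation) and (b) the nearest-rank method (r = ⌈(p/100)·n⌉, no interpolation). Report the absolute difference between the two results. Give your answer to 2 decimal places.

Sorted: 2, 3, 8, 25, 29, 30, 33, 36.
n = 8.
(a) r = 1.7; between ranks 1 (2) and 2 (3): 2.7.
(b) the nearest-rank method: rank 1 → 2.
|2.7 − 2| = 0.7.

0.70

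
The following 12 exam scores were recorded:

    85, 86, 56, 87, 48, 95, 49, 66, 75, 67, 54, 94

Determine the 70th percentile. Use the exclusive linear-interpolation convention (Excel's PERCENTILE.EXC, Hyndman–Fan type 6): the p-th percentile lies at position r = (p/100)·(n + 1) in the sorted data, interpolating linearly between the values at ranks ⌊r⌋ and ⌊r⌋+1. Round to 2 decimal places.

Sorted: 48, 49, 54, 56, 66, 67, 75, 85, 86, 87, 94, 95.
n = 12.
r = (70/100)·(12 + 1) = 9.1.
Rank 9 is 86 and rank 10 is 87.
Interpolate: 86 + 0.1·(87 − 86) = 86 + 0.1·1 = 86.1.

86.10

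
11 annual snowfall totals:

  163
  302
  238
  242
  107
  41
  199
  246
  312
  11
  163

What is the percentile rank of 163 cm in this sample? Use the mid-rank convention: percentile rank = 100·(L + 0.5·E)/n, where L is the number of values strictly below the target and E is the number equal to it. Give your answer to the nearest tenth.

Sorted: 11, 41, 107, 163, 163, 199, 238, 242, 246, 302, 312.
Count below 163: L = 3; count equal: E = 2; n = 11.
Percentile rank = 100·(3 + 0.5·2)/11 = 100·4/11 = 36.36.

36.4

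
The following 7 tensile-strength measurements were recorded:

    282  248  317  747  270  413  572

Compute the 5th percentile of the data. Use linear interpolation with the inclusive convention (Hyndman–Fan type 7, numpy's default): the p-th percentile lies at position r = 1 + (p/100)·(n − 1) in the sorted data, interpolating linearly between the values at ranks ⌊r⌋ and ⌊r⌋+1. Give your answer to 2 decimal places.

254.60

Sorted: 248, 270, 282, 317, 413, 572, 747.
n = 7.
r = 1 + (5/100)·(7 − 1) = 1 + 0.3 = 1.3.
Rank 1 is 248 and rank 2 is 270.
Interpolate: 248 + 0.3·(270 − 248) = 248 + 0.3·22 = 254.6.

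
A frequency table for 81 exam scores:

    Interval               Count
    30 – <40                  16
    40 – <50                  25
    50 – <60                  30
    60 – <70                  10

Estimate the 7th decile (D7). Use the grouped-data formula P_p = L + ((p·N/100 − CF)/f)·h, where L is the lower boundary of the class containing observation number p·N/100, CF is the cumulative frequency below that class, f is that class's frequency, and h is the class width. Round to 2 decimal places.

55.23

N = 81; target position k = 70/100 · 81 = 56.7.
Cumulative frequencies: 16, 41, 71, 81.
Observation 56.7 falls in the class 50 – <60.
L = 50, CF = 41, f = 30, h = 10.
P70 = 50 + ((56.7 − 41)/30)·10 = 50 + 5.23333 = 55.2333.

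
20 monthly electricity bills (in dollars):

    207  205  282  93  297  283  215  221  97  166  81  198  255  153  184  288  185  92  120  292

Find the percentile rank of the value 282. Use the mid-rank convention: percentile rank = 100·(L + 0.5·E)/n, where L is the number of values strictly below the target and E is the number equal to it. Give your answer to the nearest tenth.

Sorted: 81, 92, 93, 97, 120, 153, 166, 184, 185, 198, 205, 207, 215, 221, 255, 282, 283, 288, 292, 297.
Count below 282: L = 15; count equal: E = 1; n = 20.
Percentile rank = 100·(15 + 0.5·1)/20 = 100·15.5/20 = 77.5.

77.5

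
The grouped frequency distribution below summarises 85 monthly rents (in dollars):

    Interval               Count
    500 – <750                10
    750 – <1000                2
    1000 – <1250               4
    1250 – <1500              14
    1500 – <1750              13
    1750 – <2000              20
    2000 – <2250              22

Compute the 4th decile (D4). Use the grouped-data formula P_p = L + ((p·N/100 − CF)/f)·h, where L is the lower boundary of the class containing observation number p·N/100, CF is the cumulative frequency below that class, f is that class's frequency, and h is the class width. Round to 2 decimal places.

1576.92

N = 85; target position k = 40/100 · 85 = 34.
Cumulative frequencies: 10, 12, 16, 30, 43, 63, 85.
Observation 34 falls in the class 1500 – <1750.
L = 1500, CF = 30, f = 13, h = 250.
P40 = 1500 + ((34 − 30)/13)·250 = 1500 + 76.9231 = 1576.92.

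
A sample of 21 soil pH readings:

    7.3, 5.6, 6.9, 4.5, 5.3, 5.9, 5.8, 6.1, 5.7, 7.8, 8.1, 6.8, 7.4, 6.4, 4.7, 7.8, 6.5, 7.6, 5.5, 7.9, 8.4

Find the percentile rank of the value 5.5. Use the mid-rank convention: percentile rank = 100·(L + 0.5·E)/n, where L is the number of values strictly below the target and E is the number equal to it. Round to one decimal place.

16.7

Sorted: 4.5, 4.7, 5.3, 5.5, 5.6, 5.7, 5.8, 5.9, 6.1, 6.4, 6.5, 6.8, 6.9, 7.3, 7.4, 7.6, 7.8, 7.8, 7.9, 8.1, 8.4.
Count below 5.5: L = 3; count equal: E = 1; n = 21.
Percentile rank = 100·(3 + 0.5·1)/21 = 100·3.5/21 = 16.67.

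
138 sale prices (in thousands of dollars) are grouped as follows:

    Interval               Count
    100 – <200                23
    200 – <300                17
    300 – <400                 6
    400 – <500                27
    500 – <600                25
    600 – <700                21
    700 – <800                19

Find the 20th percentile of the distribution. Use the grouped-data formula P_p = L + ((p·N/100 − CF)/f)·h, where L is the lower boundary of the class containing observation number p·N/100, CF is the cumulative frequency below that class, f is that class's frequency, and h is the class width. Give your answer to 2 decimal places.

N = 138; target position k = 20/100 · 138 = 27.6.
Cumulative frequencies: 23, 40, 46, 73, 98, 119, 138.
Observation 27.6 falls in the class 200 – <300.
L = 200, CF = 23, f = 17, h = 100.
P20 = 200 + ((27.6 − 23)/17)·100 = 200 + 27.0588 = 227.059.

227.06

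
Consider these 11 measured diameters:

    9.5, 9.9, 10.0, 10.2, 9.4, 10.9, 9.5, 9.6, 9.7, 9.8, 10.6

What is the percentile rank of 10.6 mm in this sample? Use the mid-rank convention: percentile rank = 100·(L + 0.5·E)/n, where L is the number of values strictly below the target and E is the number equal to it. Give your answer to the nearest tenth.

86.4

Sorted: 9.4, 9.5, 9.5, 9.6, 9.7, 9.8, 9.9, 10.0, 10.2, 10.6, 10.9.
Count below 10.6: L = 9; count equal: E = 1; n = 11.
Percentile rank = 100·(9 + 0.5·1)/11 = 100·9.5/11 = 86.36.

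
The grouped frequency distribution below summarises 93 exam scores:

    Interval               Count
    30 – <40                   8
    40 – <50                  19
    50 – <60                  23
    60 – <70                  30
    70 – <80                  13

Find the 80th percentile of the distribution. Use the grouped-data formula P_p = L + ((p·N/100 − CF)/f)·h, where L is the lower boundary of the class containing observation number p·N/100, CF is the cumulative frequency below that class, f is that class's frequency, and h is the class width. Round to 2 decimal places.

68.13

N = 93; target position k = 80/100 · 93 = 74.4.
Cumulative frequencies: 8, 27, 50, 80, 93.
Observation 74.4 falls in the class 60 – <70.
L = 60, CF = 50, f = 30, h = 10.
P80 = 60 + ((74.4 − 50)/30)·10 = 60 + 8.13333 = 68.1333.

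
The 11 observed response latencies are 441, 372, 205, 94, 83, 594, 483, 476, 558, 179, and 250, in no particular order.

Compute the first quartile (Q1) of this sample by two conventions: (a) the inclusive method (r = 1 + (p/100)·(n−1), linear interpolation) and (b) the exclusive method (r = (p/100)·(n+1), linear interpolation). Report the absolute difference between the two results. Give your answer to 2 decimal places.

13.00

Sorted: 83, 94, 179, 205, 250, 372, 441, 476, 483, 558, 594.
n = 11.
(a) r = 3.5; between ranks 3 (179) and 4 (205): 192.
(b) r = 3 → value at rank 3 = 179.
|192 − 179| = 13.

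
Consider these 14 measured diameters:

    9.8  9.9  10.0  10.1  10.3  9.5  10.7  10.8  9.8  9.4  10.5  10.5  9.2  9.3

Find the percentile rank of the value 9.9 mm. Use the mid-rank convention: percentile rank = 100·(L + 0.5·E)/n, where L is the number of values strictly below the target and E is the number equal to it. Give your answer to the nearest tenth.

Sorted: 9.2, 9.3, 9.4, 9.5, 9.8, 9.8, 9.9, 10.0, 10.1, 10.3, 10.5, 10.5, 10.7, 10.8.
Count below 9.9: L = 6; count equal: E = 1; n = 14.
Percentile rank = 100·(6 + 0.5·1)/14 = 100·6.5/14 = 46.43.

46.4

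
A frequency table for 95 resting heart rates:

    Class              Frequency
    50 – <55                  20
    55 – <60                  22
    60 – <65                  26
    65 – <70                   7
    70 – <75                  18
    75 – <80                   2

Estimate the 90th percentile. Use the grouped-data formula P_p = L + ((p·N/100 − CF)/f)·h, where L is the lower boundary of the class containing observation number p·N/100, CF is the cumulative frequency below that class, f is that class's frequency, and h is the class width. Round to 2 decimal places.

72.92

N = 95; target position k = 90/100 · 95 = 85.5.
Cumulative frequencies: 20, 42, 68, 75, 93, 95.
Observation 85.5 falls in the class 70 – <75.
L = 70, CF = 75, f = 18, h = 5.
P90 = 70 + ((85.5 − 75)/18)·5 = 70 + 2.91667 = 72.9167.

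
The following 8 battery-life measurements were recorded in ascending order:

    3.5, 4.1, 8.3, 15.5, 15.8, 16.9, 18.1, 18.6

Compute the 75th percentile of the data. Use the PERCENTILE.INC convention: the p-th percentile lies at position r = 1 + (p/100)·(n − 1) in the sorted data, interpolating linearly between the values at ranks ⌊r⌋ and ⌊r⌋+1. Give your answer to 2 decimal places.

17.20

n = 8.
r = 1 + (75/100)·(8 − 1) = 1 + 5.25 = 6.25.
Rank 6 is 16.9 and rank 7 is 18.1.
Interpolate: 16.9 + 0.25·(18.1 − 16.9) = 16.9 + 0.25·1.2 = 17.2.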